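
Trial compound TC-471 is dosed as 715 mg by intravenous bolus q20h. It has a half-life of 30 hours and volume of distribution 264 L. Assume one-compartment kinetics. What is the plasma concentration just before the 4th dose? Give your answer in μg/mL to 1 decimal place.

3.5 μg/mL

f = (1/2)^(τ/t½) = (1/2)^(20/30) ≈ 0.6300.
C₀ = D/Vd = 715/264 ≈ 2.708 μg/mL.
Before the 4th dose, 3 doses have been given. Superposition: Cmin = C₀·(f + f² + … + f^3).
≈ 2.708 × (0.6300 + 0.3969 + 0.2500) ≈ 2.708 × 1.2769 ≈ 3.458 μg/mL.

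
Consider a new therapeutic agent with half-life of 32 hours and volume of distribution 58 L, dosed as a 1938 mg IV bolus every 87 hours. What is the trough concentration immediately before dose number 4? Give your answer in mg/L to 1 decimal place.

6.0 mg/L

f = (1/2)^(τ/t½) = (1/2)^(87/32) ≈ 0.1519.
C₀ = D/Vd = 1938/58 ≈ 33.414 mg/L.
Before the 4th dose, 3 doses have been given. Superposition: Cmin = C₀·(f + f² + … + f^3).
≈ 33.414 × (0.1519 + 0.0231 + 0.0035) ≈ 33.414 × 0.1785 ≈ 5.964 mg/L.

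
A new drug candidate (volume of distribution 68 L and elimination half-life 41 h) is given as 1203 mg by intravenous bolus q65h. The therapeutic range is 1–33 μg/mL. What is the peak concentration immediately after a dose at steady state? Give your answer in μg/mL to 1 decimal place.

26.5 μg/mL

k = ln2/t½ = ln2/41 ≈ 0.016906 h⁻¹; fraction remaining f = e^(−kτ) = e^(−0.016906×65) ≈ 0.3332.
At steady state, accumulation factor R = 1/(1 − e^(−kτ)) ≈ 1.4997.
Single-dose peak C₀ = D/Vd = 1203/68 ≈ 17.691 μg/mL.
Cmax,ss = C₀/(1 − f) ≈ 17.691/0.6668 ≈ 26.531 μg/mL.
Peak 26.5 μg/mL vs MTC 33 μg/mL: below toxic threshold.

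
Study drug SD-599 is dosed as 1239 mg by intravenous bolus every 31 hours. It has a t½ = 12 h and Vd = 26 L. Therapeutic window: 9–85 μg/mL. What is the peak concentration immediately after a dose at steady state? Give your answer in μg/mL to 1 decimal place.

k = ln2/t½ = ln2/12 ≈ 0.057762 h⁻¹; fraction remaining f = e^(−kτ) = e^(−0.057762×31) ≈ 0.1669.
Accumulation ratio R = 1/(1 − f) ≈ 1/0.8331 ≈ 1.2003.
Each bolus raises the concentration by D/Vd = 1239/26 ≈ 47.654 μg/mL.
Steady-state peak Cmax,ss = C₀·R ≈ 47.654 × 1.2003 ≈ 57.199 μg/mL.
Peak 57.2 μg/mL vs MTC 85 μg/mL: below toxic threshold.

57.2 μg/mL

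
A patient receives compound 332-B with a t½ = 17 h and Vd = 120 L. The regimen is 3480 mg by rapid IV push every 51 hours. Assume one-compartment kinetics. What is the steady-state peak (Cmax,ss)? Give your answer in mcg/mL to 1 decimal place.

The dosing interval is 3 half-lives, so f = 2^(−3) = 0.125.
Accumulation ratio R = 1/(1 − f) = 1/0.875 = 8/7.
Single-dose peak C₀ = D/Vd = 3480/120 = 29 mcg/mL.
Steady-state peak Cmax,ss = C₀·R = 29 × 8/7 ≈ 33.143 mcg/mL.

33.1 mcg/mL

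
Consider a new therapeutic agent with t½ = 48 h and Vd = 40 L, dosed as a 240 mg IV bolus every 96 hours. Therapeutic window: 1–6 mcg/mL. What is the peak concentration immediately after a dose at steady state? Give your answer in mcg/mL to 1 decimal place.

τ = 96 h = 2 half-lives, so f = (1/2)^2 = 0.25.
Accumulation ratio R = 1/(1 − f) = 1/0.75 = 4/3.
Single-dose peak C₀ = D/Vd = 240/40 = 6 mcg/mL.
Steady-state peak Cmax,ss = C₀·R = 6 × 4/3 ≈ 8.000 mcg/mL.
Peak 8.0 mcg/mL vs MTC 6 mcg/mL: exceeds toxic threshold.

8.0 mcg/mL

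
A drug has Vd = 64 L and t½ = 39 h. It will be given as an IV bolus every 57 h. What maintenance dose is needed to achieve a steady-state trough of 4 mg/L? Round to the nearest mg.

449 mg

τ/t½ = 57/39 ≈ 1.4615, so f = (1/2)^(57/39) ≈ 0.363106.
Cmin,ss = (D/Vd)·f/(1−f), so D = Cmin,ss·Vd·(1−f)/f.
D = 4 × 64 × (1−f)/f ≈ 4 × 64 × 1.75402 ≈ 449.03 mg.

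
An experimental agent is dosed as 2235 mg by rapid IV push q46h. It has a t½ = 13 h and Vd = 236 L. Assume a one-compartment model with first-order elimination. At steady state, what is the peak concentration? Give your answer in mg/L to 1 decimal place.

10.4 mg/L

k = ln2/t½ = ln2/13 ≈ 0.053319 h⁻¹; fraction remaining f = e^(−kτ) = e^(−0.053319×46) ≈ 0.0861.
Accumulation ratio R = 1/(1 − f) ≈ 1/0.9139 ≈ 1.0942.
Each bolus raises the concentration by D/Vd = 2235/236 ≈ 9.470 mg/L.
Steady-state peak Cmax,ss = C₀·R ≈ 9.470 × 1.0942 ≈ 10.362 mg/L.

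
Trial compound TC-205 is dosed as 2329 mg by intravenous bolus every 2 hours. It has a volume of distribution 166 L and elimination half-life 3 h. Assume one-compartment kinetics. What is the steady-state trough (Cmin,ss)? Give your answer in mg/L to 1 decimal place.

23.9 mg/L

τ/t½ = 2/3 ≈ 0.66667, so fraction remaining f = (1/2)^(2/3) ≈ 0.6300.
Single-dose peak C₀ = D/Vd = 2329/166 ≈ 14.030 mg/L.
Steady-state trough Cmin,ss = C₀·f/(1−f) ≈ 14.030 × 0.6300/0.3700 ≈ 23.889 mg/L.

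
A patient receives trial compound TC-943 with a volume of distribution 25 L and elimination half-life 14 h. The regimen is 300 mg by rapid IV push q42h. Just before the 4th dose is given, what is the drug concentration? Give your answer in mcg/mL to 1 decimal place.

1.7 mcg/mL

f = (1/2)^(τ/t½) = (1/2)^(42/14) ≈ 0.1250.
C₀ = D/Vd = 300/25 ≈ 12.000 mcg/mL.
Before the 4th dose, 3 doses have been given. Superposition: Cmin = C₀·(f + f² + … + f^3).
≈ 12.000 × (0.1250 + 0.0156 + 0.0020) ≈ 12.000 × 0.1426 ≈ 1.711 mcg/mL.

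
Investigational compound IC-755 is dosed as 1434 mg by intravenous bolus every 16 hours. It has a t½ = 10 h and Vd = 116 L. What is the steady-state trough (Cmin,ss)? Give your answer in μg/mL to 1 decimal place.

6.1 μg/mL

Over one 16-h interval, 16/10 ≈ 1.6 half-lives elapse, leaving f ≈ 0.3299 of each dose.
At steady state, accumulation factor R = 1/(1 − e^(−kτ)) ≈ 1.4923.
Each bolus raises the concentration by D/Vd = 1434/116 ≈ 12.362 μg/mL.
Steady-state peak Cmax,ss = C₀·R ≈ 12.362 × 1.4923 ≈ 18.448 μg/mL.
One interval later, Cmin,ss = Cmax,ss·e^(−kτ) ≈ 18.448 × 0.3299 ≈ 6.086 μg/mL.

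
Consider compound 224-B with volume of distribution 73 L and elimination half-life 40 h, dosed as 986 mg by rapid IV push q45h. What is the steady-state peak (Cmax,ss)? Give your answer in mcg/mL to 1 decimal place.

24.9 mcg/mL

τ/t½ = 45/40 ≈ 1.125, so fraction remaining f = (1/2)^(45/40) ≈ 0.4585.
At steady state, accumulation factor R = 1/(1 − e^(−kτ)) ≈ 1.8467.
Single-dose peak C₀ = D/Vd = 986/73 ≈ 13.507 mcg/mL.
Steady-state peak Cmax,ss = C₀·R ≈ 13.507 × 1.8467 ≈ 24.943 mcg/mL.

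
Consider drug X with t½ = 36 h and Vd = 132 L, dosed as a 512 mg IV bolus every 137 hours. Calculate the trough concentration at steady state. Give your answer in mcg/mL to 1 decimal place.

0.3 mcg/mL

Over one 137-h interval, 137/36 ≈ 3.8056 half-lives elapse, leaving f ≈ 0.0715 of each dose.
At steady state, accumulation factor R = 1/(1 − e^(−kτ)) ≈ 1.0770.
Single-dose peak C₀ = D/Vd = 512/132 ≈ 3.879 mcg/mL.
Steady-state peak Cmax,ss = C₀·R ≈ 3.879 × 1.0770 ≈ 4.178 mcg/mL.
One interval later, Cmin,ss = Cmax,ss·e^(−kτ) ≈ 4.178 × 0.0715 ≈ 0.299 mcg/mL.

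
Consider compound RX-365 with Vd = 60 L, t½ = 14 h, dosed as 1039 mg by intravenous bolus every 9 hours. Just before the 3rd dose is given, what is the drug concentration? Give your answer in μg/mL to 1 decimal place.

18.2 μg/mL

f = (1/2)^(τ/t½) = (1/2)^(9/14) ≈ 0.6404.
C₀ = D/Vd = 1039/60 ≈ 17.317 μg/mL.
Before the 3rd dose, 2 doses have been given. Superposition: Cmin = C₀·(f + f²).
≈ 17.317 × (0.6404 + 0.4101) ≈ 17.317 × 1.0505 ≈ 18.192 μg/mL.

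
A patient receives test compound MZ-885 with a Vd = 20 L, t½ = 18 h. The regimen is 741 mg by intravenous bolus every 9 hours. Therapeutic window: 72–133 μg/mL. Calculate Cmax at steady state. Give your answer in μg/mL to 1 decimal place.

τ/t½ = 9/18 ≈ 0.5, so fraction remaining f = (1/2)^(9/18) ≈ 0.7071.
At steady state, accumulation factor R = 1/(1 − e^(−kτ)) ≈ 3.4141.
Each bolus raises the concentration by D/Vd = 741/20 ≈ 37.050 μg/mL.
Steady-state peak Cmax,ss = C₀·R ≈ 37.050 × 3.4141 ≈ 126.492 μg/mL.
Peak 126.5 μg/mL vs MTC 133 μg/mL: below toxic threshold.

126.5 μg/mL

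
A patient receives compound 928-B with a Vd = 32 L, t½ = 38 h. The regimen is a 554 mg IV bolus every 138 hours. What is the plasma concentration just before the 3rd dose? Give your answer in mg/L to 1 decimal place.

f = (1/2)^(τ/t½) = (1/2)^(138/38) ≈ 0.0807.
C₀ = D/Vd = 554/32 ≈ 17.312 mg/L.
Before the 3rd dose, 2 doses have been given. Superposition: Cmin = C₀·(f + f²).
≈ 17.312 × (0.0807 + 0.0065) ≈ 17.312 × 0.0872 ≈ 1.510 mg/L.

1.5 mg/L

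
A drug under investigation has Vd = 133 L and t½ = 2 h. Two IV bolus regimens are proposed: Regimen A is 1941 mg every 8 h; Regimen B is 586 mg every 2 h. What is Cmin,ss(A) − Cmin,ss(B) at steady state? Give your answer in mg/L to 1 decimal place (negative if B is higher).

Regimen A: f = (1/2)^(8/2) ≈ 0.0625; Cmin,ss = (1941/133)·f/(1−f) ≈ 0.973 mg/L.
Regimen B: f = (1/2)^(2/2) ≈ 0.5000; Cmin,ss = (586/133)·f/(1−f) ≈ 4.406 mg/L.
Difference ≈ 0.973 − 4.406 ≈ -3.433 mg/L.

-3.4 mg/L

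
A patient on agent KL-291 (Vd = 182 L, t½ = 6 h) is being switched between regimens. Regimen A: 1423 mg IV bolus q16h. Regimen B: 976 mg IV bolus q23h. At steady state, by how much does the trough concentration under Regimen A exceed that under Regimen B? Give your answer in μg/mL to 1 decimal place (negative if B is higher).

Regimen A: f = (1/2)^(16/6) ≈ 0.1575; Cmin,ss = (1423/182)·f/(1−f) ≈ 1.462 μg/mL.
Regimen B: f = (1/2)^(23/6) ≈ 0.0702; Cmin,ss = (976/182)·f/(1−f) ≈ 0.405 μg/mL.
Difference ≈ 1.462 − 0.405 ≈ 1.057 μg/mL.

1.1 μg/mL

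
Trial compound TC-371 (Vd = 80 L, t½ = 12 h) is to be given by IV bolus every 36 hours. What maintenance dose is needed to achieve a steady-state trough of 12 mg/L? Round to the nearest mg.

τ/t½ = 36/12 ≈ 3, so f = (1/2)^(36/12) ≈ 0.125000.
Cmin,ss = (D/Vd)·f/(1−f), so D = Cmin,ss·Vd·(1−f)/f.
D = 12 × 80 × (1−f)/f ≈ 12 × 80 × 7.00000 ≈ 6720.00 mg.

6720 mg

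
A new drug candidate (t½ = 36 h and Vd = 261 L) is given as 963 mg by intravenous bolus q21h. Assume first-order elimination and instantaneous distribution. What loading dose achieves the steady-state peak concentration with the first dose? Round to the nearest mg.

2896 mg

f = (1/2)^(21/36) ≈ 0.667420; accumulation ratio R = 1/(1−f) ≈ 3.00680.
Loading dose to hit Cmax,ss on first dose: D_load = D_maint·R ≈ 963 × 3.00680 ≈ 2895.55 mg.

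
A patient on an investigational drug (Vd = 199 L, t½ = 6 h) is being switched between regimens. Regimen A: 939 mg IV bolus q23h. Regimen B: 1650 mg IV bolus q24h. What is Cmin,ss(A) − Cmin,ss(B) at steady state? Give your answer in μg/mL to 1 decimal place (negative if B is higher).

-0.2 μg/mL

Regimen A: f = (1/2)^(23/6) ≈ 0.0702; Cmin,ss = (939/199)·f/(1−f) ≈ 0.356 μg/mL.
Regimen B: f = (1/2)^(24/6) ≈ 0.0625; Cmin,ss = (1650/199)·f/(1−f) ≈ 0.553 μg/mL.
Difference ≈ 0.356 − 0.553 ≈ -0.197 μg/mL.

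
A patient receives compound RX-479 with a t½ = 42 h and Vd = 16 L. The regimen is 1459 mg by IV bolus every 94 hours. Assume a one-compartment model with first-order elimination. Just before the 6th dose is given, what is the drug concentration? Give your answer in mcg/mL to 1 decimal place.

f = (1/2)^(τ/t½) = (1/2)^(94/42) ≈ 0.2120.
C₀ = D/Vd = 1459/16 ≈ 91.188 mcg/mL.
Before the 6th dose, 5 doses have been given. Superposition: Cmin = C₀·(f + f² + … + f^5).
≈ 91.188 × (0.2120 + 0.0449 + 0.0095 + 0.0020 + 0.0004) ≈ 91.188 × 0.2688 ≈ 24.511 mcg/mL.

24.5 mcg/mL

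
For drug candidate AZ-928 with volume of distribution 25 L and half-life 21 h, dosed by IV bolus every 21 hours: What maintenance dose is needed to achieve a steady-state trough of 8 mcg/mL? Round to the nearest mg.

200 mg

τ/t½ = 21/21 ≈ 1, so f = (1/2)^(21/21) ≈ 0.500000.
Cmin,ss = (D/Vd)·f/(1−f), so D = Cmin,ss·Vd·(1−f)/f.
D = 8 × 25 × (1−f)/f ≈ 8 × 25 × 1.00000 ≈ 200.00 mg.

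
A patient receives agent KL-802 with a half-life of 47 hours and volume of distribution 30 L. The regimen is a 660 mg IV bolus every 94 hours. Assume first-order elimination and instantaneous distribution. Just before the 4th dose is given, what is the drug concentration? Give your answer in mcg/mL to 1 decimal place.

7.2 mcg/mL

f = (1/2)^(τ/t½) = (1/2)^(94/47) ≈ 0.2500.
C₀ = D/Vd = 660/30 ≈ 22.000 mcg/mL.
Before the 4th dose, 3 doses have been given. Superposition: Cmin = C₀·(f + f² + … + f^3).
≈ 22.000 × (0.2500 + 0.0625 + 0.0156) ≈ 22.000 × 0.3281 ≈ 7.218 mcg/mL.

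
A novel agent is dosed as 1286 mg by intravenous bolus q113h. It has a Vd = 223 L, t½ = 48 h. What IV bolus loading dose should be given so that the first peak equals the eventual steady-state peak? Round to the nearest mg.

f = (1/2)^(113/48) ≈ 0.195580; accumulation ratio R = 1/(1−f) ≈ 1.24313.
Loading dose to hit Cmax,ss on first dose: D_load = D_maint·R ≈ 1286 × 1.24313 ≈ 1598.67 mg.

1599 mg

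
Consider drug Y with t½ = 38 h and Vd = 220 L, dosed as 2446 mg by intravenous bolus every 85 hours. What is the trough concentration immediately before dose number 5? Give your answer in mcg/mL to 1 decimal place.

f = (1/2)^(τ/t½) = (1/2)^(85/38) ≈ 0.2122.
C₀ = D/Vd = 2446/220 ≈ 11.118 mcg/mL.
Before the 5th dose, 4 doses have been given. Superposition: Cmin = C₀·(f + f² + … + f^4).
≈ 11.118 × (0.2122 + 0.0450 + 0.0096 + 0.0020) ≈ 11.118 × 0.2688 ≈ 2.989 mcg/mL.

3.0 mcg/mL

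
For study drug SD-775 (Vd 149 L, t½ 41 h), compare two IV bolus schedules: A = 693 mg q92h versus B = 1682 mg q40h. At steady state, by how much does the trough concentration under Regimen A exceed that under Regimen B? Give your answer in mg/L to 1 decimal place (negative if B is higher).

Regimen A: f = (1/2)^(92/41) ≈ 0.2111; Cmin,ss = (693/149)·f/(1−f) ≈ 1.245 mg/L.
Regimen B: f = (1/2)^(40/41) ≈ 0.5085; Cmin,ss = (1682/149)·f/(1−f) ≈ 11.679 mg/L.
Difference ≈ 1.245 − 11.679 ≈ -10.434 mg/L.

-10.4 mg/L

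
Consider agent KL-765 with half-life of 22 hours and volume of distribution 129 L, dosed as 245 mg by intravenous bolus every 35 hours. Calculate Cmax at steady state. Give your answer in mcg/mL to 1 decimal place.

2.8 mcg/mL

τ/t½ = 35/22 ≈ 1.5909, so fraction remaining f = (1/2)^(35/22) ≈ 0.3320.
Accumulation ratio R = 1/(1 − f) ≈ 1/0.6680 ≈ 1.4970.
Single-dose peak C₀ = D/Vd = 245/129 ≈ 1.899 mcg/mL.
Cmax,ss = C₀/(1 − f) ≈ 1.899/0.6680 ≈ 2.843 mcg/mL.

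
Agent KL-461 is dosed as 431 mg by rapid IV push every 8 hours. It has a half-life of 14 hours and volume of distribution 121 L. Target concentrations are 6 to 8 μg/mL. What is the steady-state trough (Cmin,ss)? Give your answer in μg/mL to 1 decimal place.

7.3 μg/mL

τ/t½ = 8/14 ≈ 0.57143, so fraction remaining f = (1/2)^(8/14) ≈ 0.6730.
Single-dose peak C₀ = D/Vd = 431/121 ≈ 3.562 μg/mL.
Steady-state trough Cmin,ss = C₀·f/(1−f) ≈ 3.562 × 0.6730/0.3270 ≈ 7.331 μg/mL.
Trough 7.3 μg/mL vs MEC 6 μg/mL: adequate.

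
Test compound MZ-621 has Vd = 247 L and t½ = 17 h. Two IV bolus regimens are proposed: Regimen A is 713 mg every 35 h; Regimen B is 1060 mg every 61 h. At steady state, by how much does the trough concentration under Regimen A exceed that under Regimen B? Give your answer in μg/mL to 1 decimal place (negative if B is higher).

0.5 μg/mL

Regimen A: f = (1/2)^(35/17) ≈ 0.2400; Cmin,ss = (713/247)·f/(1−f) ≈ 0.912 μg/mL.
Regimen B: f = (1/2)^(61/17) ≈ 0.0831; Cmin,ss = (1060/247)·f/(1−f) ≈ 0.389 μg/mL.
Difference ≈ 0.912 − 0.389 ≈ 0.523 μg/mL.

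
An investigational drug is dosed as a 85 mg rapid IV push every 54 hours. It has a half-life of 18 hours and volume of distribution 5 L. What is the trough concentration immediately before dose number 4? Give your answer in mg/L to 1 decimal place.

2.4 mg/L

f = (1/2)^(τ/t½) = (1/2)^(54/18) ≈ 0.1250.
C₀ = D/Vd = 85/5 ≈ 17.000 mg/L.
Before the 4th dose, 3 doses have been given. Superposition: Cmin = C₀·(f + f² + … + f^3).
≈ 17.000 × (0.1250 + 0.0156 + 0.0020) ≈ 17.000 × 0.1426 ≈ 2.424 mg/L.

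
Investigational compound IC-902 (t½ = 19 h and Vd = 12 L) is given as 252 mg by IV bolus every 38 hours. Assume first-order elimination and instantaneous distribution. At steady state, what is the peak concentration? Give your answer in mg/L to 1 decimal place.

The dosing interval is 2 half-lives, so f = 2^(−2) = 0.25.
At steady state, R = 1/(1 − 0.25) = 4/3.
Single-dose peak C₀ = D/Vd = 252/12 = 21 mg/L.
Steady-state peak Cmax,ss = C₀·R = 21 × 4/3 ≈ 28.000 mg/L.

28.0 mg/L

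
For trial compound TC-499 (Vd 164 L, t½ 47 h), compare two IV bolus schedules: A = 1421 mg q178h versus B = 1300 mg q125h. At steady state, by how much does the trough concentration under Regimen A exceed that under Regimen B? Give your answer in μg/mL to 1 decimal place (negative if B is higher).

-0.8 μg/mL

Regimen A: f = (1/2)^(178/47) ≈ 0.0724; Cmin,ss = (1421/164)·f/(1−f) ≈ 0.676 μg/mL.
Regimen B: f = (1/2)^(125/47) ≈ 0.1583; Cmin,ss = (1300/164)·f/(1−f) ≈ 1.491 μg/mL.
Difference ≈ 0.676 − 1.491 ≈ -0.815 μg/mL.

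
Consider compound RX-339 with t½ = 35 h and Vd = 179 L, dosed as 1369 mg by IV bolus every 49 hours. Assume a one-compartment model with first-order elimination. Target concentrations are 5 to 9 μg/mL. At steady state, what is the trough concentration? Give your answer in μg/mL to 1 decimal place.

4.7 μg/mL

τ/t½ = 49/35 ≈ 1.4, so fraction remaining f = (1/2)^(49/35) ≈ 0.3789.
At steady state, accumulation factor R = 1/(1 − e^(−kτ)) ≈ 1.6100.
Single-dose peak C₀ = D/Vd = 1369/179 ≈ 7.648 μg/mL.
Cmax,ss = C₀/(1 − f) ≈ 7.648/0.6211 ≈ 12.314 μg/mL.
Steady-state trough Cmin,ss = Cmax,ss·f ≈ 12.314 × 0.3789 ≈ 4.666 μg/mL.
Trough 4.7 μg/mL vs MEC 5 μg/mL: subtherapeutic.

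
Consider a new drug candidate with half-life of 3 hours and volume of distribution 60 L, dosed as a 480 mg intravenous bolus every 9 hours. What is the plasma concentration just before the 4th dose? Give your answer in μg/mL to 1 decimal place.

1.1 μg/mL

f = (1/2)^(τ/t½) = (1/2)^(9/3) ≈ 0.1250.
C₀ = D/Vd = 480/60 ≈ 8.000 μg/mL.
Before the 4th dose, 3 doses have been given. Superposition: Cmin = C₀·(f + f² + … + f^3).
≈ 8.000 × (0.1250 + 0.0156 + 0.0020) ≈ 8.000 × 0.1426 ≈ 1.141 μg/mL.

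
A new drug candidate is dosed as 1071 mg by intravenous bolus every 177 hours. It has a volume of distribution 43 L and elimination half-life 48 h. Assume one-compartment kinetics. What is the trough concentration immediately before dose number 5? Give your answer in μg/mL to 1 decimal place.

f = (1/2)^(τ/t½) = (1/2)^(177/48) ≈ 0.0776.
C₀ = D/Vd = 1071/43 ≈ 24.907 μg/mL.
Before the 5th dose, 4 doses have been given. Superposition: Cmin = C₀·(f + f² + … + f^4).
≈ 24.907 × (0.0776 + 0.0060 + 0.0005 + 0.0000) ≈ 24.907 × 0.0841 ≈ 2.095 μg/mL.

2.1 μg/mL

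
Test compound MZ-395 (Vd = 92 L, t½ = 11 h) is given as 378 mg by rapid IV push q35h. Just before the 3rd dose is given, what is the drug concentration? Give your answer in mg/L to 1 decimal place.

f = (1/2)^(τ/t½) = (1/2)^(35/11) ≈ 0.1102.
C₀ = D/Vd = 378/92 ≈ 4.109 mg/L.
Before the 3rd dose, 2 doses have been given. Superposition: Cmin = C₀·(f + f²).
≈ 4.109 × (0.1102 + 0.0121) ≈ 4.109 × 0.1223 ≈ 0.503 mg/L.

0.5 mg/L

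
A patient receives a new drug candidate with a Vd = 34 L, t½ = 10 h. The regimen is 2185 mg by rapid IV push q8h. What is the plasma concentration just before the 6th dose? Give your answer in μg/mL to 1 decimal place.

f = (1/2)^(τ/t½) = (1/2)^(8/10) ≈ 0.5743.
C₀ = D/Vd = 2185/34 ≈ 64.265 μg/mL.
Before the 6th dose, 5 doses have been given. Superposition: Cmin = C₀·(f + f² + … + f^5).
≈ 64.265 × (0.5743 + 0.3298 + 0.1894 + 0.1088 + 0.0625) ≈ 64.265 × 1.2648 ≈ 81.282 μg/mL.

81.3 μg/mL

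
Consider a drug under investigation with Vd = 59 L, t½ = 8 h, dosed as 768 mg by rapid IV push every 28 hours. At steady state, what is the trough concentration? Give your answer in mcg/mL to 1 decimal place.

1.3 mcg/mL

k = ln2/t½ = ln2/8 ≈ 0.086643 h⁻¹; fraction remaining f = e^(−kτ) = e^(−0.086643×28) ≈ 0.0884.
Accumulation ratio R = 1/(1 − f) ≈ 1/0.9116 ≈ 1.0970.
Single-dose peak C₀ = D/Vd = 768/59 ≈ 13.017 mcg/mL.
Steady-state peak Cmax,ss = C₀·R ≈ 13.017 × 1.0970 ≈ 14.280 mcg/mL.
Steady-state trough Cmin,ss = Cmax,ss·f ≈ 14.280 × 0.0884 ≈ 1.262 mcg/mL.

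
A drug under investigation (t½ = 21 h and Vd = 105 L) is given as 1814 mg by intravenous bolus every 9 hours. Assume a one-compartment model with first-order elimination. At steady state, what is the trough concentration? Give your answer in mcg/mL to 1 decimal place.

Over one 9-h interval, 9/21 ≈ 0.42857 half-lives elapse, leaving f ≈ 0.7430 of each dose.
Each bolus raises the concentration by D/Vd = 1814/105 ≈ 17.276 mcg/mL.
Steady-state trough Cmin,ss = C₀·f/(1−f) ≈ 17.276 × 0.7430/0.2570 ≈ 49.946 mcg/mL.

49.9 mcg/mL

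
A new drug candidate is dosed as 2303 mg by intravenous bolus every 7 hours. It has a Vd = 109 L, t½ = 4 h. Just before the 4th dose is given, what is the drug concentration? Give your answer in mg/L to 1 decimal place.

8.7 mg/L

f = (1/2)^(τ/t½) = (1/2)^(7/4) ≈ 0.2973.
C₀ = D/Vd = 2303/109 ≈ 21.128 mg/L.
Before the 4th dose, 3 doses have been given. Superposition: Cmin = C₀·(f + f² + … + f^3).
≈ 21.128 × (0.2973 + 0.0884 + 0.0263) ≈ 21.128 × 0.4120 ≈ 8.705 mg/L.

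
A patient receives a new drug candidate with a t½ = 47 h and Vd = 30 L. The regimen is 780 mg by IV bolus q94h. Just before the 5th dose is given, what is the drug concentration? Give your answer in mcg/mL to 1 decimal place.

8.6 mcg/mL

f = (1/2)^(τ/t½) = (1/2)^(94/47) ≈ 0.2500.
C₀ = D/Vd = 780/30 ≈ 26.000 mcg/mL.
Before the 5th dose, 4 doses have been given. Superposition: Cmin = C₀·(f + f² + … + f^4).
≈ 26.000 × (0.2500 + 0.0625 + 0.0156 + 0.0039) ≈ 26.000 × 0.3320 ≈ 8.632 mcg/mL.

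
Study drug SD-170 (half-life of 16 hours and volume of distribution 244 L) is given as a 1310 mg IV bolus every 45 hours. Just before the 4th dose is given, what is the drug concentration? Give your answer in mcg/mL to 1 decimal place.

f = (1/2)^(τ/t½) = (1/2)^(45/16) ≈ 0.1423.
C₀ = D/Vd = 1310/244 ≈ 5.369 mcg/mL.
Before the 4th dose, 3 doses have been given. Superposition: Cmin = C₀·(f + f² + … + f^3).
≈ 5.369 × (0.1423 + 0.0202 + 0.0029) ≈ 5.369 × 0.1654 ≈ 0.888 mcg/mL.

0.9 mcg/mL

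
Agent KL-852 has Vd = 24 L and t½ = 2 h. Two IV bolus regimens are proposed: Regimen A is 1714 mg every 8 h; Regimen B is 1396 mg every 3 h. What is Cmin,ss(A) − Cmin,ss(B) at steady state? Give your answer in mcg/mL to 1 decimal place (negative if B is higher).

Regimen A: f = (1/2)^(8/2) ≈ 0.0625; Cmin,ss = (1714/24)·f/(1−f) ≈ 4.761 mcg/mL.
Regimen B: f = (1/2)^(3/2) ≈ 0.3536; Cmin,ss = (1396/24)·f/(1−f) ≈ 31.819 mcg/mL.
Difference ≈ 4.761 − 31.819 ≈ -27.058 mcg/mL.

-27.1 mcg/mL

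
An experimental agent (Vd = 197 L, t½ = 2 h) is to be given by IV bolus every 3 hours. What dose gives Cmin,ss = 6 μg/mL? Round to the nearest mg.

τ/t½ = 3/2 ≈ 1.5, so f = (1/2)^(3/2) ≈ 0.353553.
Cmin,ss = (D/Vd)·f/(1−f), so D = Cmin,ss·Vd·(1−f)/f.
D = 6 × 197 × (1−f)/f ≈ 6 × 197 × 1.82843 ≈ 2161.20 mg.

2161 mg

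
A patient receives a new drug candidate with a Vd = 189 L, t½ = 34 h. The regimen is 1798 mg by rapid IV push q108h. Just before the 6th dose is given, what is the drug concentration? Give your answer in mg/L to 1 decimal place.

1.2 mg/L

f = (1/2)^(τ/t½) = (1/2)^(108/34) ≈ 0.1106.
C₀ = D/Vd = 1798/189 ≈ 9.513 mg/L.
Before the 6th dose, 5 doses have been given. Superposition: Cmin = C₀·(f + f² + … + f^5).
≈ 9.513 × (0.1106 + 0.0122 + 0.0014 + 0.0001 + 0.0000) ≈ 9.513 × 0.1243 ≈ 1.182 mg/L.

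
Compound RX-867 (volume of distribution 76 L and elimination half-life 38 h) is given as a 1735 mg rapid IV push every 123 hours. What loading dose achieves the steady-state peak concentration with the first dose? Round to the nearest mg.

f = (1/2)^(123/38) ≈ 0.106075; accumulation ratio R = 1/(1−f) ≈ 1.11866.
Loading dose to hit Cmax,ss on first dose: D_load = D_maint·R ≈ 1735 × 1.11866 ≈ 1940.88 mg.

1941 mg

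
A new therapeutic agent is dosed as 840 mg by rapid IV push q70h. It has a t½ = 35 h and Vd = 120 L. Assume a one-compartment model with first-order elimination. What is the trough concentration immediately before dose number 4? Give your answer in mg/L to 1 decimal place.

2.3 mg/L

f = (1/2)^(τ/t½) = (1/2)^(70/35) ≈ 0.2500.
C₀ = D/Vd = 840/120 ≈ 7.000 mg/L.
Before the 4th dose, 3 doses have been given. Superposition: Cmin = C₀·(f + f² + … + f^3).
≈ 7.000 × (0.2500 + 0.0625 + 0.0156) ≈ 7.000 × 0.3281 ≈ 2.297 mg/L.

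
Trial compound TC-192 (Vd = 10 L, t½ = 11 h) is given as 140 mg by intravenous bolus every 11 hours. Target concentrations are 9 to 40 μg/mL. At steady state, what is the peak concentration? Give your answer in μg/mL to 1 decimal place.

28.0 μg/mL

τ = 11 h = 1 half-life, so f = (1/2)^1 = 0.5.
At steady state, R = 1/(1 − 0.5) = 2/1.
Single-dose peak C₀ = D/Vd = 140/10 = 14 μg/mL.
Steady-state peak Cmax,ss = C₀·R = 14 × 2/1 ≈ 28.000 μg/mL.
Peak 28.0 μg/mL vs MTC 40 μg/mL: below toxic threshold.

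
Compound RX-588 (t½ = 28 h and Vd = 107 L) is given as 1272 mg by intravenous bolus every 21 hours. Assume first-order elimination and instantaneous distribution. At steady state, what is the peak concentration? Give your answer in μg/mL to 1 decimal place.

29.3 μg/mL

k = ln2/t½ = ln2/28 ≈ 0.024755 h⁻¹; fraction remaining f = e^(−kτ) = e^(−0.024755×21) ≈ 0.5946.
At steady state, accumulation factor R = 1/(1 − e^(−kτ)) ≈ 2.4667.
Each bolus raises the concentration by D/Vd = 1272/107 ≈ 11.888 μg/mL.
Steady-state peak Cmax,ss = C₀·R ≈ 11.888 × 2.4667 ≈ 29.324 μg/mL.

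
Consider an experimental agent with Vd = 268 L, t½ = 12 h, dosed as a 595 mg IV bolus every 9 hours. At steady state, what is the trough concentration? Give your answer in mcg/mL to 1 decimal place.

k = ln2/t½ = ln2/12 ≈ 0.057762 h⁻¹; fraction remaining f = e^(−kτ) = e^(−0.057762×9) ≈ 0.5946.
Accumulation ratio R = 1/(1 − f) ≈ 1/0.4054 ≈ 2.4667.
Each bolus raises the concentration by D/Vd = 595/268 ≈ 2.220 mcg/mL.
Steady-state peak Cmax,ss = C₀·R ≈ 2.220 × 2.4667 ≈ 5.476 mcg/mL.
One interval later, Cmin,ss = Cmax,ss·e^(−kτ) ≈ 5.476 × 0.5946 ≈ 3.256 mcg/mL.

3.3 mcg/mL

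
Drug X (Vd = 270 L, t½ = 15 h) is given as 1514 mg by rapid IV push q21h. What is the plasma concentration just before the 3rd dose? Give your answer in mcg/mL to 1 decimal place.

f = (1/2)^(τ/t½) = (1/2)^(21/15) ≈ 0.3789.
C₀ = D/Vd = 1514/270 ≈ 5.607 mcg/mL.
Before the 3rd dose, 2 doses have been given. Superposition: Cmin = C₀·(f + f²).
≈ 5.607 × (0.3789 + 0.1436) ≈ 5.607 × 0.5225 ≈ 2.930 mcg/mL.

2.9 mcg/mL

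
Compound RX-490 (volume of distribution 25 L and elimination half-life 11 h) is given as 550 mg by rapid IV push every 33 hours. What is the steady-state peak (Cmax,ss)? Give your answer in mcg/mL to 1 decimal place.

The dosing interval is 3 half-lives, so f = 2^(−3) = 0.125.
At steady state, R = 1/(1 − 0.125) = 8/7.
Single-dose peak C₀ = D/Vd = 550/25 = 22 mcg/mL.
Steady-state peak Cmax,ss = C₀·R = 22 × 8/7 ≈ 25.143 mcg/mL.

25.1 mcg/mL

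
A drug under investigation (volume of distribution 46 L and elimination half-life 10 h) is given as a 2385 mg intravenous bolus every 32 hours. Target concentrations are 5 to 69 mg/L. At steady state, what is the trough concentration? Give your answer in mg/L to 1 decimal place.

Over one 32-h interval, 32/10 ≈ 3.2 half-lives elapse, leaving f ≈ 0.1088 of each dose.
At steady state, accumulation factor R = 1/(1 − e^(−kτ)) ≈ 1.1221.
Single-dose peak C₀ = D/Vd = 2385/46 ≈ 51.848 mg/L.
Steady-state peak Cmax,ss = C₀·R ≈ 51.848 × 1.1221 ≈ 58.179 mg/L.
Steady-state trough Cmin,ss = Cmax,ss·f ≈ 58.179 × 0.1088 ≈ 6.330 mg/L.
Trough 6.3 mg/L vs MEC 5 mg/L: adequate.

6.3 mg/L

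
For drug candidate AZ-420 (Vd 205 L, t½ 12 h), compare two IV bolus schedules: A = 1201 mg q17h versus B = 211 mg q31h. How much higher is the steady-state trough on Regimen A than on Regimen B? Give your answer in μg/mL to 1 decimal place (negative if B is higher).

3.3 μg/mL

Regimen A: f = (1/2)^(17/12) ≈ 0.3746; Cmin,ss = (1201/205)·f/(1−f) ≈ 3.509 μg/mL.
Regimen B: f = (1/2)^(31/12) ≈ 0.1669; Cmin,ss = (211/205)·f/(1−f) ≈ 0.206 μg/mL.
Difference ≈ 3.509 − 0.206 ≈ 3.303 μg/mL.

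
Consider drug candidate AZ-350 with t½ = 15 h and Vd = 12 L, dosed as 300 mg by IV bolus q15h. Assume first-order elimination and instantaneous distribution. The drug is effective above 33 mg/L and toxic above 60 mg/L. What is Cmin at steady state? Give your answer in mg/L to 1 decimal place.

The dosing interval is 1 half-life, so f = 2^(−1) = 0.5.
Accumulation ratio R = 1/(1 − f) = 1/0.5 = 2/1.
Single-dose peak C₀ = D/Vd = 300/12 = 25 mg/L.
Steady-state peak Cmax,ss = C₀·R = 25 × 2/1 ≈ 50.000 mg/L.
Steady-state trough Cmin,ss = Cmax,ss·f ≈ 50.000 × 0.5 ≈ 25.000 mg/L.
Trough 25.0 mg/L vs MEC 33 mg/L: subtherapeutic.

25.0 mg/L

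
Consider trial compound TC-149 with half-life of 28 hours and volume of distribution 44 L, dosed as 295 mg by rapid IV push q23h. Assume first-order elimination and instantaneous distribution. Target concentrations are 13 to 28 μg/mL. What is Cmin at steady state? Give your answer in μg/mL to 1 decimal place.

8.7 μg/mL

τ/t½ = 23/28 ≈ 0.82143, so fraction remaining f = (1/2)^(23/28) ≈ 0.5659.
At steady state, accumulation factor R = 1/(1 − e^(−kτ)) ≈ 2.3036.
Each bolus raises the concentration by D/Vd = 295/44 ≈ 6.705 μg/mL.
Cmax,ss = C₀/(1 − f) ≈ 6.705/0.4341 ≈ 15.446 μg/mL.
Steady-state trough Cmin,ss = Cmax,ss·f ≈ 15.446 × 0.5659 ≈ 8.741 μg/mL.
Trough 8.7 μg/mL vs MEC 13 μg/mL: subtherapeutic.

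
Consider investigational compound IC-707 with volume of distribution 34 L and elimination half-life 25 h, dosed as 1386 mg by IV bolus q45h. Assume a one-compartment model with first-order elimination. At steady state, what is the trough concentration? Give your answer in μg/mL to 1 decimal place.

Over one 45-h interval, 45/25 ≈ 1.8 half-lives elapse, leaving f ≈ 0.2872 of each dose.
At steady state, accumulation factor R = 1/(1 − e^(−kτ)) ≈ 1.4029.
Each bolus raises the concentration by D/Vd = 1386/34 ≈ 40.765 μg/mL.
Steady-state peak Cmax,ss = C₀·R ≈ 40.765 × 1.4029 ≈ 57.189 μg/mL.
Steady-state trough Cmin,ss = Cmax,ss·f ≈ 57.189 × 0.2872 ≈ 16.425 μg/mL.

16.4 μg/mL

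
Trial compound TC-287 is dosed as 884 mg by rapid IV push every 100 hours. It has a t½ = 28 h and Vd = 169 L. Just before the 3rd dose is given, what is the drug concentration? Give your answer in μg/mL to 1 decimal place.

f = (1/2)^(τ/t½) = (1/2)^(100/28) ≈ 0.0841.
C₀ = D/Vd = 884/169 ≈ 5.231 μg/mL.
Before the 3rd dose, 2 doses have been given. Superposition: Cmin = C₀·(f + f²).
≈ 5.231 × (0.0841 + 0.0071) ≈ 5.231 × 0.0912 ≈ 0.477 μg/mL.

0.5 μg/mL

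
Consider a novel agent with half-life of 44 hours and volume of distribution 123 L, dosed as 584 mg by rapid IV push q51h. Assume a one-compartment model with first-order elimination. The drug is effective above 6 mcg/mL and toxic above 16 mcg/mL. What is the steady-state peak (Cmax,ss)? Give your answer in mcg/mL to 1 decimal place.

Over one 51-h interval, 51/44 ≈ 1.1591 half-lives elapse, leaving f ≈ 0.4478 of each dose.
At steady state, accumulation factor R = 1/(1 − e^(−kτ)) ≈ 1.8109.
Each bolus raises the concentration by D/Vd = 584/123 ≈ 4.748 mcg/mL.
Steady-state peak Cmax,ss = C₀·R ≈ 4.748 × 1.8109 ≈ 8.598 mcg/mL.
Peak 8.6 mcg/mL vs MTC 16 mcg/mL: below toxic threshold.

8.6 mcg/mL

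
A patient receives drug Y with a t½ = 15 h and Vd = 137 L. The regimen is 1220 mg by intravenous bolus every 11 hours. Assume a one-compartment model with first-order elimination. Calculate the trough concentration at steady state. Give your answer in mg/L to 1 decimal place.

13.4 mg/L

k = ln2/t½ = ln2/15 ≈ 0.046210 h⁻¹; fraction remaining f = e^(−kτ) = e^(−0.046210×11) ≈ 0.6015.
Accumulation ratio R = 1/(1 − f) ≈ 1/0.3985 ≈ 2.5094.
Each bolus raises the concentration by D/Vd = 1220/137 ≈ 8.905 mg/L.
Cmax,ss = C₀/(1 − f) ≈ 8.905/0.3985 ≈ 22.346 mg/L.
Steady-state trough Cmin,ss = Cmax,ss·f ≈ 22.346 × 0.6015 ≈ 13.441 mg/L.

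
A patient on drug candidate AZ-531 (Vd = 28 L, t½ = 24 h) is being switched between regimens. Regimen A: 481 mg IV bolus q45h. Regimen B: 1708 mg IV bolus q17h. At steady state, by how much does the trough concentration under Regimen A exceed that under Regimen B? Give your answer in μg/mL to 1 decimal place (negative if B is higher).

-89.8 μg/mL

Regimen A: f = (1/2)^(45/24) ≈ 0.2726; Cmin,ss = (481/28)·f/(1−f) ≈ 6.438 μg/mL.
Regimen B: f = (1/2)^(17/24) ≈ 0.6120; Cmin,ss = (1708/28)·f/(1−f) ≈ 96.216 μg/mL.
Difference ≈ 6.438 − 96.216 ≈ -89.778 μg/mL.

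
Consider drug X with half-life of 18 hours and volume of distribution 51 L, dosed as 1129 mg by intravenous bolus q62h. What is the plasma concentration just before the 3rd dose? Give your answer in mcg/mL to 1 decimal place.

f = (1/2)^(τ/t½) = (1/2)^(62/18) ≈ 0.0919.
C₀ = D/Vd = 1129/51 ≈ 22.137 mcg/mL.
Before the 3rd dose, 2 doses have been given. Superposition: Cmin = C₀·(f + f²).
≈ 22.137 × (0.0919 + 0.0084) ≈ 22.137 × 0.1003 ≈ 2.220 mcg/mL.

2.2 mcg/mL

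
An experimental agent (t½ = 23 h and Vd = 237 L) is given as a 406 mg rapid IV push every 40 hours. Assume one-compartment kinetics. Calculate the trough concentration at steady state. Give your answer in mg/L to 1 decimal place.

τ/t½ = 40/23 ≈ 1.7391, so fraction remaining f = (1/2)^(40/23) ≈ 0.2996.
At steady state, accumulation factor R = 1/(1 − e^(−kτ)) ≈ 1.4278.
Single-dose peak C₀ = D/Vd = 406/237 ≈ 1.713 mg/L.
Steady-state peak Cmax,ss = C₀·R ≈ 1.713 × 1.4278 ≈ 2.446 mg/L.
One interval later, Cmin,ss = Cmax,ss·e^(−kτ) ≈ 2.446 × 0.2996 ≈ 0.733 mg/L.

0.7 mg/L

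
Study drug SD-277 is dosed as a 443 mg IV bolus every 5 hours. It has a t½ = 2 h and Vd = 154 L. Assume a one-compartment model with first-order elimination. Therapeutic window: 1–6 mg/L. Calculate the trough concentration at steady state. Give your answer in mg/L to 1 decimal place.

0.6 mg/L

Over one 5-h interval, 5/2 ≈ 2.5 half-lives elapse, leaving f ≈ 0.1768 of each dose.
At steady state, accumulation factor R = 1/(1 − e^(−kτ)) ≈ 1.2148.
Each bolus raises the concentration by D/Vd = 443/154 ≈ 2.877 mg/L.
Steady-state peak Cmax,ss = C₀·R ≈ 2.877 × 1.2148 ≈ 3.495 mg/L.
One interval later, Cmin,ss = Cmax,ss·e^(−kτ) ≈ 3.495 × 0.1768 ≈ 0.618 mg/L.
Trough 0.6 mg/L vs MEC 1 mg/L: subtherapeutic.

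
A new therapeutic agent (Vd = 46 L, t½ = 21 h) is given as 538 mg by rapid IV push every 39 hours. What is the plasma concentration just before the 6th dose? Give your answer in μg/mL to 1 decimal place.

4.5 μg/mL

f = (1/2)^(τ/t½) = (1/2)^(39/21) ≈ 0.2760.
C₀ = D/Vd = 538/46 ≈ 11.696 μg/mL.
Before the 6th dose, 5 doses have been given. Superposition: Cmin = C₀·(f + f² + … + f^5).
≈ 11.696 × (0.2760 + 0.0762 + 0.0210 + 0.0058 + 0.0016) ≈ 11.696 × 0.3806 ≈ 4.451 μg/mL.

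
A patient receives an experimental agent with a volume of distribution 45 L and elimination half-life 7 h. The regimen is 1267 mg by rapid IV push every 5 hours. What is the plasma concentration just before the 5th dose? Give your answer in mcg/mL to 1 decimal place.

37.9 mcg/mL

f = (1/2)^(τ/t½) = (1/2)^(5/7) ≈ 0.6095.
C₀ = D/Vd = 1267/45 ≈ 28.156 mcg/mL.
Before the 5th dose, 4 doses have been given. Superposition: Cmin = C₀·(f + f² + … + f^4).
≈ 28.156 × (0.6095 + 0.3715 + 0.2264 + 0.1380) ≈ 28.156 × 1.3454 ≈ 37.881 mcg/mL.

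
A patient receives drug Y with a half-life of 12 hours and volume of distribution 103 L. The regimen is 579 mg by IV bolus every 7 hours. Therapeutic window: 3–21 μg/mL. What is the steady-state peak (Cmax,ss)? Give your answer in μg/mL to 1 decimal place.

16.9 μg/mL

Over one 7-h interval, 7/12 ≈ 0.58333 half-lives elapse, leaving f ≈ 0.6674 of each dose.
Accumulation ratio R = 1/(1 − f) ≈ 1/0.3326 ≈ 3.0066.
Single-dose peak C₀ = D/Vd = 579/103 ≈ 5.621 μg/mL.
Cmax,ss = C₀/(1 − f) ≈ 5.621/0.3326 ≈ 16.900 μg/mL.
Peak 16.9 μg/mL vs MTC 21 μg/mL: below toxic threshold.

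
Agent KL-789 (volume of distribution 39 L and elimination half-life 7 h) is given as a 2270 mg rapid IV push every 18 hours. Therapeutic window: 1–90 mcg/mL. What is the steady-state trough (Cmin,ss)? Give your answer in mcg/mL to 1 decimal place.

k = ln2/t½ = ln2/7 ≈ 0.099021 h⁻¹; fraction remaining f = e^(−kτ) = e^(−0.099021×18) ≈ 0.1682.
Single-dose peak C₀ = D/Vd = 2270/39 ≈ 58.205 mcg/mL.
Steady-state trough Cmin,ss = C₀·f/(1−f) ≈ 58.205 × 0.1682/0.8318 ≈ 11.770 mcg/mL.
Trough 11.8 mcg/mL vs MEC 1 mcg/mL: adequate.

11.8 mcg/mL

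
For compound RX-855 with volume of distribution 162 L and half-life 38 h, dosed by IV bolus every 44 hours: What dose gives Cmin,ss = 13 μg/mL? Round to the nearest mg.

τ/t½ = 44/38 ≈ 1.1579, so f = (1/2)^(44/38) ≈ 0.448166.
Cmin,ss = (D/Vd)·f/(1−f), so D = Cmin,ss·Vd·(1−f)/f.
D = 13 × 162 × (1−f)/f ≈ 13 × 162 × 1.23132 ≈ 2593.16 mg.

2593 mg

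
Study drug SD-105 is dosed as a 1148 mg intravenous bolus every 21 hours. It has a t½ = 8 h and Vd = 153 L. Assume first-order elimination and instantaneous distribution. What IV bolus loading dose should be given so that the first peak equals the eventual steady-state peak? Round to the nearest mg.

1370 mg

f = (1/2)^(21/8) ≈ 0.162105; accumulation ratio R = 1/(1−f) ≈ 1.19347.
Loading dose to hit Cmax,ss on first dose: D_load = D_maint·R ≈ 1148 × 1.19347 ≈ 1370.10 mg.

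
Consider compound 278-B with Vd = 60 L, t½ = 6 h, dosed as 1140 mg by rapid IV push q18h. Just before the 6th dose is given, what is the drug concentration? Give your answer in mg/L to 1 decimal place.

2.7 mg/L

f = (1/2)^(τ/t½) = (1/2)^(18/6) ≈ 0.1250.
C₀ = D/Vd = 1140/60 ≈ 19.000 mg/L.
Before the 6th dose, 5 doses have been given. Superposition: Cmin = C₀·(f + f² + … + f^5).
≈ 19.000 × (0.1250 + 0.0156 + 0.0020 + 0.0002 + 0.0000) ≈ 19.000 × 0.1428 ≈ 2.713 mg/L.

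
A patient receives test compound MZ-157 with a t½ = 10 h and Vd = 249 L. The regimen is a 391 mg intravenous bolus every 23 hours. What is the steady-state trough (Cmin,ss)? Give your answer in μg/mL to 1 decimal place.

Over one 23-h interval, 23/10 ≈ 2.3 half-lives elapse, leaving f ≈ 0.2031 of each dose.
Single-dose peak C₀ = D/Vd = 391/249 ≈ 1.570 μg/mL.
Steady-state trough Cmin,ss = C₀·f/(1−f) ≈ 1.570 × 0.2031/0.7969 ≈ 0.400 μg/mL.

0.4 μg/mL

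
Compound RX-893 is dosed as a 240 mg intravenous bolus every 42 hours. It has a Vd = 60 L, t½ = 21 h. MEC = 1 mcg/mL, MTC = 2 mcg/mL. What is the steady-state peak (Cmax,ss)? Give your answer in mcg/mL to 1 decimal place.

5.3 mcg/mL

The dosing interval is 2 half-lives, so f = 2^(−2) = 0.25.
Accumulation ratio R = 1/(1 − f) = 1/0.75 = 4/3.
Single-dose peak C₀ = D/Vd = 240/60 = 4 mcg/mL.
Steady-state peak Cmax,ss = C₀·R = 4 × 4/3 ≈ 5.333 mcg/mL.
Peak 5.3 mcg/mL vs MTC 2 mcg/mL: exceeds toxic threshold.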